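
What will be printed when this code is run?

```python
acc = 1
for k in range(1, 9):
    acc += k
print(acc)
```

k=1: acc = 1+1 = 2
k=2: acc = 2+2 = 4
k=3: acc = 4+3 = 7
k=4: acc = 7+4 = 11
k=5: acc = 11+5 = 16
k=6: acc = 16+6 = 22
k=7: acc = 22+7 = 29
k=8: acc = 29+8 = 37

37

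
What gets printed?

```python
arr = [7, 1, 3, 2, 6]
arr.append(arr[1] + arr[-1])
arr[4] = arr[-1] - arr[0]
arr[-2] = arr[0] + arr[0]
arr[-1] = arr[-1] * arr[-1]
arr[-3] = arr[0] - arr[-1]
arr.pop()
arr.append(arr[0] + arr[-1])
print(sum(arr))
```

append arr[1]+arr[-1] = 1+6 = 7 → [7, 1, 3, 2, 6, 7]
arr[4] = arr[-1]-arr[0] = 7-7 = 0 → [7, 1, 3, 2, 0, 7]
arr[-2] = arr[0]+arr[0] = 7+7 = 14 → [7, 1, 3, 2, 14, 7]
arr[-1] = arr[-1]*arr[-1] = 7*7 = 49 → [7, 1, 3, 2, 14, 49]
arr[-3] = arr[0]-arr[-1] = 7-49 = -42 → [7, 1, 3, -42, 14, 49]
pop() removes 49 → [7, 1, 3, -42, 14]
append arr[0]+arr[-1] = 7+14 = 21 → [7, 1, 3, -42, 14, 21]
sum = 4

4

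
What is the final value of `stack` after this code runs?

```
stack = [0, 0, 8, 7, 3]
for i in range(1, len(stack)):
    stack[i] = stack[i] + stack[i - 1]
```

i=1: stack[1] = 0+0 = 0 → [0, 0, 8, 7, 3]
i=2: stack[2] = 8+0 = 8 → [0, 0, 8, 7, 3]
i=3: stack[3] = 7+8 = 15 → [0, 0, 8, 15, 3]
i=4: stack[4] = 3+15 = 18 → [0, 0, 8, 15, 18]

[0, 0, 8, 15, 18]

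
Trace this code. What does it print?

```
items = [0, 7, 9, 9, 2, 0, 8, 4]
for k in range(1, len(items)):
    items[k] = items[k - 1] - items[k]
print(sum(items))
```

k=1: items[1] = 0-7 = -7 → [0, -7, 9, 9, 2, 0, 8, 4]
k=2: items[2] = (-7)-9 = -16 → [0, -7, -16, 9, 2, 0, 8, 4]
k=3: items[3] = (-16)-9 = -25 → [0, -7, -16, -25, 2, 0, 8, 4]
k=4: items[4] = (-25)-2 = -27 → [0, -7, -16, -25, -27, 0, 8, 4]
k=5: items[5] = (-27)-0 = -27 → [0, -7, -16, -25, -27, -27, 8, 4]
k=6: items[6] = (-27)-8 = -35 → [0, -7, -16, -25, -27, -27, -35, 4]
k=7: items[7] = (-35)-4 = -39 → [0, -7, -16, -25, -27, -27, -35, -39]
sum = -176

-176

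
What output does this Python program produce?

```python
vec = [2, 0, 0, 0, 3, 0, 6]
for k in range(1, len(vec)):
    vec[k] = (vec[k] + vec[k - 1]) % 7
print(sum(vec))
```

k=1: vec[1] = (0+2)%7 = 2 → [2, 2, 0, 0, 3, 0, 6]
k=2: vec[2] = (0+2)%7 = 2 → [2, 2, 2, 0, 3, 0, 6]
k=3: vec[3] = (0+2)%7 = 2 → [2, 2, 2, 2, 3, 0, 6]
k=4: vec[4] = (3+2)%7 = 5 → [2, 2, 2, 2, 5, 0, 6]
k=5: vec[5] = (0+5)%7 = 5 → [2, 2, 2, 2, 5, 5, 6]
k=6: vec[6] = (6+5)%7 = 4 → [2, 2, 2, 2, 5, 5, 4]
sum = 22

22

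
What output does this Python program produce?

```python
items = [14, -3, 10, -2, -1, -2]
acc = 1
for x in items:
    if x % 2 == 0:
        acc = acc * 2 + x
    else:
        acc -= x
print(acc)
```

188

x=14: even, acc = 1*2+14 = 16
x=-3: not even, acc = 16-(-3) = 19
x=10: even, acc = 19*2+10 = 48
x=-2: even, acc = 48*2+(-2) = 94
x=-1: not even, acc = 94-(-1) = 95
x=-2: even, acc = 95*2+(-2) = 188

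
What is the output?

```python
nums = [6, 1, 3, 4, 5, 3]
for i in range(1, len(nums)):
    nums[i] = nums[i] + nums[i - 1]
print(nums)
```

i=1: nums[1] = 1+6 = 7 → [6, 7, 3, 4, 5, 3]
i=2: nums[2] = 3+7 = 10 → [6, 7, 10, 4, 5, 3]
i=3: nums[3] = 4+10 = 14 → [6, 7, 10, 14, 5, 3]
i=4: nums[4] = 5+14 = 19 → [6, 7, 10, 14, 19, 3]
i=5: nums[5] = 3+19 = 22 → [6, 7, 10, 14, 19, 22]

[6, 7, 10, 14, 19, 22]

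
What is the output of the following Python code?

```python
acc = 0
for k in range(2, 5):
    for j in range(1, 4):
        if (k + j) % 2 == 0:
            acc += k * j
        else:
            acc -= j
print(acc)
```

k=2,j=1: odd sum, acc = 0-1 = -1
k=2,j=2: even sum, acc = (-1)+4 = 3
k=2,j=3: odd sum, acc = 3-3 = 0
k=3,j=1: even sum, acc = 0+3 = 3
k=3,j=2: odd sum, acc = 3-2 = 1
k=3,j=3: even sum, acc = 1+9 = 10
k=4,j=1: odd sum, acc = 10-1 = 9
k=4,j=2: even sum, acc = 9+8 = 17
k=4,j=3: odd sum, acc = 17-3 = 14

14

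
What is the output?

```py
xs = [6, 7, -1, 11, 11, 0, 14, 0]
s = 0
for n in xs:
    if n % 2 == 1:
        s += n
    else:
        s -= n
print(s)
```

n=6: not odd, s = 0-6 = -6
n=7: odd, s = (-6)+7 = 1
n=-1: odd, s = 1+(-1) = 0
n=11: odd, s = 0+11 = 11
n=11: odd, s = 11+11 = 22
n=0: not odd, s = 22-0 = 22
n=14: not odd, s = 22-14 = 8
n=0: not odd, s = 8-0 = 8

8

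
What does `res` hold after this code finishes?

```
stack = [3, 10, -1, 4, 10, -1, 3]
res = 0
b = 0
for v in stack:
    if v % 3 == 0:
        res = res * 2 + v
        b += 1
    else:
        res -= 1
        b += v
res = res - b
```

v=3: %3==0, res = 0*2+3 = 3; b=1
v=10: not %3==0, res = 3-1 = 2; b=11
v=-1: not %3==0, res = 2-1 = 1; b=10
v=4: not %3==0, res = 1-1 = 0; b=14
v=10: not %3==0, res = 0-1 = -1; b=24
v=-1: not %3==0, res = (-1)-1 = -2; b=23
v=3: %3==0, res = (-2)*2+3 = -1; b=24
res-b = (-1)-24 = -25

-25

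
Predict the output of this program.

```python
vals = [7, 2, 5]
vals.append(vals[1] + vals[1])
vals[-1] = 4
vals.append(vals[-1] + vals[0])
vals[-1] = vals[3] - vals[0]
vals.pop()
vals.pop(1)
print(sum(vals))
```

append vals[1]+vals[1] = 2+2 = 4 → [7, 2, 5, 4]
vals[-1] = 4 → [7, 2, 5, 4]
append vals[-1]+vals[0] = 4+7 = 11 → [7, 2, 5, 4, 11]
vals[-1] = vals[3]-vals[0] = 4-7 = -3 → [7, 2, 5, 4, -3]
pop() removes -3 → [7, 2, 5, 4]
pop(1) removes 2 → [7, 5, 4]
sum = 16

16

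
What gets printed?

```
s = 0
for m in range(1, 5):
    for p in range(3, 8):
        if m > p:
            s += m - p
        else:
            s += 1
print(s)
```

20

m=1,p=3: not 1>3, s = 0+1 = 1
m=1,p=4: not 1>4, s = 1+1 = 2
m=1,p=5: not 1>5, s = 2+1 = 3
m=1,p=6: not 1>6, s = 3+1 = 4
m=1,p=7: not 1>7, s = 4+1 = 5
m=2,p=3: not 2>3, s = 5+1 = 6
m=2,p=4: not 2>4, s = 6+1 = 7
m=2,p=5: not 2>5, s = 7+1 = 8
m=2,p=6: not 2>6, s = 8+1 = 9
m=2,p=7: not 2>7, s = 9+1 = 10
m=3,p=3: not 3>3, s = 10+1 = 11
m=3,p=4: not 3>4, s = 11+1 = 12
m=3,p=5: not 3>5, s = 12+1 = 13
m=3,p=6: not 3>6, s = 13+1 = 14
m=3,p=7: not 3>7, s = 14+1 = 15
m=4,p=3: 4>3, s = 15+1 = 16
m=4,p=4: not 4>4, s = 16+1 = 17
m=4,p=5: not 4>5, s = 17+1 = 18
m=4,p=6: not 4>6, s = 18+1 = 19
m=4,p=7: not 4>7, s = 19+1 = 20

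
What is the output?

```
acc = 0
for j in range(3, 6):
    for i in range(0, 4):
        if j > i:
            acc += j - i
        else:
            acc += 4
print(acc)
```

j=3,i=0: 3>0, acc = 0+3 = 3
j=3,i=1: 3>1, acc = 3+2 = 5
j=3,i=2: 3>2, acc = 5+1 = 6
j=3,i=3: not 3>3, acc = 6+4 = 10
j=4,i=0: 4>0, acc = 10+4 = 14
j=4,i=1: 4>1, acc = 14+3 = 17
j=4,i=2: 4>2, acc = 17+2 = 19
j=4,i=3: 4>3, acc = 19+1 = 20
j=5,i=0: 5>0, acc = 20+5 = 25
j=5,i=1: 5>1, acc = 25+4 = 29
j=5,i=2: 5>2, acc = 29+3 = 32
j=5,i=3: 5>3, acc = 32+2 = 34

34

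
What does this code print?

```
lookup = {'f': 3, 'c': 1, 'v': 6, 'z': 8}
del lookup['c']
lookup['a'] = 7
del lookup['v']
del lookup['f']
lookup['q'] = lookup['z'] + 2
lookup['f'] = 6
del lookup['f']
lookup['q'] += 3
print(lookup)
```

del 'c' → {'f': 3, 'v': 6, 'z': 8}
lookup['a'] = 7 → {'f': 3, 'v': 6, 'z': 8, 'a': 7}
del 'v' → {'f': 3, 'z': 8, 'a': 7}
del 'f' → {'z': 8, 'a': 7}
lookup['q'] = lookup['z']+2 = 10 → {'z': 8, 'a': 7, 'q': 10}
lookup['f'] = 6 → {'z': 8, 'a': 7, 'q': 10, 'f': 6}
del 'f' → {'z': 8, 'a': 7, 'q': 10}
lookup['q'] = 10+3 = 13 → {'z': 8, 'a': 7, 'q': 13}

{'z': 8, 'a': 7, 'q': 13}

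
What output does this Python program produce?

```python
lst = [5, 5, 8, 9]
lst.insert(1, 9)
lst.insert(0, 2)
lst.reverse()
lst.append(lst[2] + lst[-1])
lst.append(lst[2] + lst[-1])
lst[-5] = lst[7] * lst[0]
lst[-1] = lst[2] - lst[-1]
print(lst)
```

insert 9 at 1 → [5, 9, 5, 8, 9]
insert 2 at 0 → [2, 5, 9, 5, 8, 9]
reverse → [9, 8, 5, 9, 5, 2]
append lst[2]+lst[-1] = 5+2 = 7 → [9, 8, 5, 9, 5, 2, 7]
append lst[2]+lst[-1] = 5+7 = 12 → [9, 8, 5, 9, 5, 2, 7, 12]
lst[-5] = lst[7]*lst[0] = 12*9 = 108 → [9, 8, 5, 108, 5, 2, 7, 12]
lst[-1] = lst[2]-lst[-1] = 5-12 = -7 → [9, 8, 5, 108, 5, 2, 7, -7]

[9, 8, 5, 108, 5, 2, 7, -7]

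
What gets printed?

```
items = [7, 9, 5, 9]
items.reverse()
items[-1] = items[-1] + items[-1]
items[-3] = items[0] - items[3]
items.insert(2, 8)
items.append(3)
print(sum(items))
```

reverse → [9, 5, 9, 7]
items[-1] = items[-1]+items[-1] = 7+7 = 14 → [9, 5, 9, 14]
items[-3] = items[0]-items[3] = 9-14 = -5 → [9, -5, 9, 14]
insert 8 at 2 → [9, -5, 8, 9, 14]
append 3 → [9, -5, 8, 9, 14, 3]
sum = 38

38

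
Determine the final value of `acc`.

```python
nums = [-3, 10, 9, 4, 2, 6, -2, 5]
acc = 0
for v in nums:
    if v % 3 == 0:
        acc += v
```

v=-3: %3==0, acc = 0+(-3) = -3
v=10: not %3==0
v=9: %3==0, acc = (-3)+9 = 6
v=4: not %3==0
v=2: not %3==0
v=6: %3==0, acc = 6+6 = 12
v=-2: not %3==0
v=5: not %3==0

12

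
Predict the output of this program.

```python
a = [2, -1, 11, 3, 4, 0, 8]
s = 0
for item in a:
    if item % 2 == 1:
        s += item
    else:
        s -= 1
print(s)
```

9

item=2: not odd, s = 0-1 = -1
item=-1: odd, s = (-1)+(-1) = -2
item=11: odd, s = (-2)+11 = 9
item=3: odd, s = 9+3 = 12
item=4: not odd, s = 12-1 = 11
item=0: not odd, s = 11-1 = 10
item=8: not odd, s = 10-1 = 9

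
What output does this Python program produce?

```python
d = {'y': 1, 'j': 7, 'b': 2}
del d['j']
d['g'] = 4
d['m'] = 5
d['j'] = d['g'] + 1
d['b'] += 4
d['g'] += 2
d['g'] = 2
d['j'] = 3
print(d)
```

{'y': 1, 'b': 6, 'g': 2, 'm': 5, 'j': 3}

del 'j' → {'y': 1, 'b': 2}
d['g'] = 4 → {'y': 1, 'b': 2, 'g': 4}
d['m'] = 5 → {'y': 1, 'b': 2, 'g': 4, 'm': 5}
d['j'] = d['g']+1 = 5 → {'y': 1, 'b': 2, 'g': 4, 'm': 5, 'j': 5}
d['b'] = 2+4 = 6 → {'y': 1, 'b': 6, 'g': 4, 'm': 5, 'j': 5}
d['g'] = 4+2 = 6 → {'y': 1, 'b': 6, 'g': 6, 'm': 5, 'j': 5}
d['g'] = 2 → {'y': 1, 'b': 6, 'g': 2, 'm': 5, 'j': 5}
d['j'] = 3 → {'y': 1, 'b': 6, 'g': 2, 'm': 5, 'j': 3}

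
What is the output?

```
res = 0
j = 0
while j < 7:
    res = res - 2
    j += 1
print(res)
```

j=0: res = 0-2 = -2
j=1: res = (-2)-2 = -4
j=2: res = (-4)-2 = -6
j=3: res = (-6)-2 = -8
j=4: res = (-8)-2 = -10
j=5: res = (-10)-2 = -12
j=6: res = (-12)-2 = -14

-14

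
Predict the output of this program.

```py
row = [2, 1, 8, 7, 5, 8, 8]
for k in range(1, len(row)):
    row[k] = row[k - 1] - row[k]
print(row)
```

[2, 1, -7, -14, -19, -27, -35]

k=1: row[1] = 2-1 = 1 → [2, 1, 8, 7, 5, 8, 8]
k=2: row[2] = 1-8 = -7 → [2, 1, -7, 7, 5, 8, 8]
k=3: row[3] = (-7)-7 = -14 → [2, 1, -7, -14, 5, 8, 8]
k=4: row[4] = (-14)-5 = -19 → [2, 1, -7, -14, -19, 8, 8]
k=5: row[5] = (-19)-8 = -27 → [2, 1, -7, -14, -19, -27, 8]
k=6: row[6] = (-27)-8 = -35 → [2, 1, -7, -14, -19, -27, -35]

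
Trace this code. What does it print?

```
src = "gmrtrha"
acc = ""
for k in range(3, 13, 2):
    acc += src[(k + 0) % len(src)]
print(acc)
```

thgrr

k=3: add src[3]='t' → 't'
k=5: add src[5]='h' → 'th'
k=7: add src[0]='g' → 'thg'
k=9: add src[2]='r' → 'thgr'
k=11: add src[4]='r' → 'thgrr'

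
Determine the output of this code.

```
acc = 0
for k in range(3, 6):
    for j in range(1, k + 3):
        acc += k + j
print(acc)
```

138

k=3,j=1: acc = 0+4 = 4
k=3,j=2: acc = 4+5 = 9
k=3,j=3: acc = 9+6 = 15
k=3,j=4: acc = 15+7 = 22
k=3,j=5: acc = 22+8 = 30
k=4,j=1: acc = 30+5 = 35
k=4,j=2: acc = 35+6 = 41
k=4,j=3: acc = 41+7 = 48
k=4,j=4: acc = 48+8 = 56
k=4,j=5: acc = 56+9 = 65
k=4,j=6: acc = 65+10 = 75
k=5,j=1: acc = 75+6 = 81
k=5,j=2: acc = 81+7 = 88
k=5,j=3: acc = 88+8 = 96
k=5,j=4: acc = 96+9 = 105
k=5,j=5: acc = 105+10 = 115
k=5,j=6: acc = 115+11 = 126
k=5,j=7: acc = 126+12 = 138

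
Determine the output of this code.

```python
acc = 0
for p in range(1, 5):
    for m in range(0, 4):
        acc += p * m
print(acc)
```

60

p=1,m=0: acc = 0+0 = 0
p=1,m=1: acc = 0+1 = 1
p=1,m=2: acc = 1+2 = 3
p=1,m=3: acc = 3+3 = 6
p=2,m=0: acc = 6+0 = 6
p=2,m=1: acc = 6+2 = 8
p=2,m=2: acc = 8+4 = 12
p=2,m=3: acc = 12+6 = 18
p=3,m=0: acc = 18+0 = 18
p=3,m=1: acc = 18+3 = 21
p=3,m=2: acc = 21+6 = 27
p=3,m=3: acc = 27+9 = 36
p=4,m=0: acc = 36+0 = 36
p=4,m=1: acc = 36+4 = 40
p=4,m=2: acc = 40+8 = 48
p=4,m=3: acc = 48+12 = 60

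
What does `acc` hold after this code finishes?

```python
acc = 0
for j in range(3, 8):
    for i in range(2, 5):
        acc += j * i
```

j=3,i=2: acc = 0+6 = 6
j=3,i=3: acc = 6+9 = 15
j=3,i=4: acc = 15+12 = 27
j=4,i=2: acc = 27+8 = 35
j=4,i=3: acc = 35+12 = 47
j=4,i=4: acc = 47+16 = 63
j=5,i=2: acc = 63+10 = 73
j=5,i=3: acc = 73+15 = 88
j=5,i=4: acc = 88+20 = 108
j=6,i=2: acc = 108+12 = 120
j=6,i=3: acc = 120+18 = 138
j=6,i=4: acc = 138+24 = 162
j=7,i=2: acc = 162+14 = 176
j=7,i=3: acc = 176+21 = 197
j=7,i=4: acc = 197+28 = 225

225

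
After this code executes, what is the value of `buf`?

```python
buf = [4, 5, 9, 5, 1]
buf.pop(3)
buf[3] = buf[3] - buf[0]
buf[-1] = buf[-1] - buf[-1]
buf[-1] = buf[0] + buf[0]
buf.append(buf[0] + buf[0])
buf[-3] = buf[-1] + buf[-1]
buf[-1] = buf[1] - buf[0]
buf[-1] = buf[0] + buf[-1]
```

[4, 5, 16, 8, 5]

pop(3) removes 5 → [4, 5, 9, 1]
buf[3] = buf[3]-buf[0] = 1-4 = -3 → [4, 5, 9, -3]
buf[-1] = buf[-1]-buf[-1] = (-3)-(-3) = 0 → [4, 5, 9, 0]
buf[-1] = buf[0]+buf[0] = 4+4 = 8 → [4, 5, 9, 8]
append buf[0]+buf[0] = 4+4 = 8 → [4, 5, 9, 8, 8]
buf[-3] = buf[-1]+buf[-1] = 8+8 = 16 → [4, 5, 16, 8, 8]
buf[-1] = buf[1]-buf[0] = 5-4 = 1 → [4, 5, 16, 8, 1]
buf[-1] = buf[0]+buf[-1] = 4+1 = 5 → [4, 5, 16, 8, 5]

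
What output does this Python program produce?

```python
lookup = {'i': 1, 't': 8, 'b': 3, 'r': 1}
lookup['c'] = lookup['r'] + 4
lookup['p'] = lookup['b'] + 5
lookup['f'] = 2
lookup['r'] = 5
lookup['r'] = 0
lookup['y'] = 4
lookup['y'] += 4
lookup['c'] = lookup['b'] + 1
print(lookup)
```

lookup['c'] = lookup['r']+4 = 5 → {'i': 1, 't': 8, 'b': 3, 'r': 1, 'c': 5}
lookup['p'] = lookup['b']+5 = 8 → {'i': 1, 't': 8, 'b': 3, 'r': 1, 'c': 5, 'p': 8}
lookup['f'] = 2 → {'i': 1, 't': 8, 'b': 3, 'r': 1, 'c': 5, 'p': 8, 'f': 2}
lookup['r'] = 5 → {'i': 1, 't': 8, 'b': 3, 'r': 5, 'c': 5, 'p': 8, 'f': 2}
lookup['r'] = 0 → {'i': 1, 't': 8, 'b': 3, 'r': 0, 'c': 5, 'p': 8, 'f': 2}
lookup['y'] = 4 → {'i': 1, 't': 8, 'b': 3, 'r': 0, 'c': 5, 'p': 8, 'f': 2, 'y': 4}
lookup['y'] = 4+4 = 8 → {'i': 1, 't': 8, 'b': 3, 'r': 0, 'c': 5, 'p': 8, 'f': 2, 'y': 8}
lookup['c'] = lookup['b']+1 = 4 → {'i': 1, 't': 8, 'b': 3, 'r': 0, 'c': 4, 'p': 8, 'f': 2, 'y': 8}

{'i': 1, 't': 8, 'b': 3, 'r': 0, 'c': 4, 'p': 8, 'f': 2, 'y': 8}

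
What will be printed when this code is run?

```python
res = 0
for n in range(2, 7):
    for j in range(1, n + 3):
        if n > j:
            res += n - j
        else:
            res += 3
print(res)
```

80

n=2,j=1: 2>1, res = 0+1 = 1
n=2,j=2: not 2>2, res = 1+3 = 4
n=2,j=3: not 2>3, res = 4+3 = 7
n=2,j=4: not 2>4, res = 7+3 = 10
n=3,j=1: 3>1, res = 10+2 = 12
n=3,j=2: 3>2, res = 12+1 = 13
n=3,j=3: not 3>3, res = 13+3 = 16
n=3,j=4: not 3>4, res = 16+3 = 19
n=3,j=5: not 3>5, res = 19+3 = 22
n=4,j=1: 4>1, res = 22+3 = 25
n=4,j=2: 4>2, res = 25+2 = 27
n=4,j=3: 4>3, res = 27+1 = 28
n=4,j=4: not 4>4, res = 28+3 = 31
n=4,j=5: not 4>5, res = 31+3 = 34
n=4,j=6: not 4>6, res = 34+3 = 37
n=5,j=1: 5>1, res = 37+4 = 41
n=5,j=2: 5>2, res = 41+3 = 44
n=5,j=3: 5>3, res = 44+2 = 46
n=5,j=4: 5>4, res = 46+1 = 47
n=5,j=5: not 5>5, res = 47+3 = 50
n=5,j=6: not 5>6, res = 50+3 = 53
n=5,j=7: not 5>7, res = 53+3 = 56
n=6,j=1: 6>1, res = 56+5 = 61
n=6,j=2: 6>2, res = 61+4 = 65
n=6,j=3: 6>3, res = 65+3 = 68
n=6,j=4: 6>4, res = 68+2 = 70
n=6,j=5: 6>5, res = 70+1 = 71
n=6,j=6: not 6>6, res = 71+3 = 74
n=6,j=7: not 6>7, res = 74+3 = 77
n=6,j=8: not 6>8, res = 77+3 = 80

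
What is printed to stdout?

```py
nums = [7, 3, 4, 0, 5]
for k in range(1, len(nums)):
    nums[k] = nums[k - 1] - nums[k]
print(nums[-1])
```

-5

k=1: nums[1] = 7-3 = 4 → [7, 4, 4, 0, 5]
k=2: nums[2] = 4-4 = 0 → [7, 4, 0, 0, 5]
k=3: nums[3] = 0-0 = 0 → [7, 4, 0, 0, 5]
k=4: nums[4] = 0-5 = -5 → [7, 4, 0, 0, -5]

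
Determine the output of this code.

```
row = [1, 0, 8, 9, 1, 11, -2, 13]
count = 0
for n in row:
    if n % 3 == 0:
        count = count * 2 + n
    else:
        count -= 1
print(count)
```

-1

n=1: not %3==0, count = 0-1 = -1
n=0: %3==0, count = (-1)*2+0 = -2
n=8: not %3==0, count = (-2)-1 = -3
n=9: %3==0, count = (-3)*2+9 = 3
n=1: not %3==0, count = 3-1 = 2
n=11: not %3==0, count = 2-1 = 1
n=-2: not %3==0, count = 1-1 = 0
n=13: not %3==0, count = 0-1 = -1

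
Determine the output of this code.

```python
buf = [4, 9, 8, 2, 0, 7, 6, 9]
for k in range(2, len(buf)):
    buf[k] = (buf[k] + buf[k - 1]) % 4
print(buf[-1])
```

1

k=2: buf[2] = (8+9)%4 = 1 → [4, 9, 1, 2, 0, 7, 6, 9]
k=3: buf[3] = (2+1)%4 = 3 → [4, 9, 1, 3, 0, 7, 6, 9]
k=4: buf[4] = (0+3)%4 = 3 → [4, 9, 1, 3, 3, 7, 6, 9]
k=5: buf[5] = (7+3)%4 = 2 → [4, 9, 1, 3, 3, 2, 6, 9]
k=6: buf[6] = (6+2)%4 = 0 → [4, 9, 1, 3, 3, 2, 0, 9]
k=7: buf[7] = (9+0)%4 = 1 → [4, 9, 1, 3, 3, 2, 0, 1]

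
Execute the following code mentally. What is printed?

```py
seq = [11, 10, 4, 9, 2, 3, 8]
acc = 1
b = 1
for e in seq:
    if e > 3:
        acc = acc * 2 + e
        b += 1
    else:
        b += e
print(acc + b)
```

341

e=11: >3, acc = 1*2+11 = 13; b=2
e=10: >3, acc = 13*2+10 = 36; b=3
e=4: >3, acc = 36*2+4 = 76; b=4
e=9: >3, acc = 76*2+9 = 161; b=5
e=2: not >3; b=7
e=3: not >3; b=10
e=8: >3, acc = 161*2+8 = 330; b=11
acc+b = 330+11 = 341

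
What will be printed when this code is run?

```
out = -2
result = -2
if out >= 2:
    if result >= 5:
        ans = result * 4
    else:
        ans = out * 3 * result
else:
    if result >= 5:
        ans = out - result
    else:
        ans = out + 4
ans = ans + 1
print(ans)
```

3

out=-2, result=-2
out >= 2 is False; result >= 5 is False
→ ans = out + 4 = 2
ans = 2+1 = 3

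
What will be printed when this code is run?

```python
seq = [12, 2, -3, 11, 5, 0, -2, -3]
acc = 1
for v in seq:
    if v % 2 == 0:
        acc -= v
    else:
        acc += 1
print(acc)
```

v=12: even, acc = 1-12 = -11
v=2: even, acc = (-11)-2 = -13
v=-3: not even, acc = (-13)+1 = -12
v=11: not even, acc = (-12)+1 = -11
v=5: not even, acc = (-11)+1 = -10
v=0: even, acc = (-10)-0 = -10
v=-2: even, acc = (-10)-(-2) = -8
v=-3: not even, acc = (-8)+1 = -7

-7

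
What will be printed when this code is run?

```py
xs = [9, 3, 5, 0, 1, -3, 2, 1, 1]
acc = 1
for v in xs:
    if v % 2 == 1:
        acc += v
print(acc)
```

18

v=9: odd, acc = 1+9 = 10
v=3: odd, acc = 10+3 = 13
v=5: odd, acc = 13+5 = 18
v=0: not odd
v=1: odd, acc = 18+1 = 19
v=-3: odd, acc = 19+(-3) = 16
v=2: not odd
v=1: odd, acc = 16+1 = 17
v=1: odd, acc = 17+1 = 18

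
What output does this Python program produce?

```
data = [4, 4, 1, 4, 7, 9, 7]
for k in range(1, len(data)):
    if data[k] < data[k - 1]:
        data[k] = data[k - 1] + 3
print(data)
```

k=1: 4>=4, unchanged → [4, 4, 1, 4, 7, 9, 7]
k=2: 1<4, data[2] = 4+3 = 7 → [4, 4, 7, 4, 7, 9, 7]
k=3: 4<7, data[3] = 7+3 = 10 → [4, 4, 7, 10, 7, 9, 7]
k=4: 7<10, data[4] = 10+3 = 13 → [4, 4, 7, 10, 13, 9, 7]
k=5: 9<13, data[5] = 13+3 = 16 → [4, 4, 7, 10, 13, 16, 7]
k=6: 7<16, data[6] = 16+3 = 19 → [4, 4, 7, 10, 13, 16, 19]

[4, 4, 7, 10, 13, 16, 19]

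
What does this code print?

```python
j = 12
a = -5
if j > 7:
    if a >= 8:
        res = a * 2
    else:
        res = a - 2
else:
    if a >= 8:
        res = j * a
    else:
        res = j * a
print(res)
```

j=12, a=-5
j > 7 is True; a >= 8 is False
→ res = a - 2 = -7

-7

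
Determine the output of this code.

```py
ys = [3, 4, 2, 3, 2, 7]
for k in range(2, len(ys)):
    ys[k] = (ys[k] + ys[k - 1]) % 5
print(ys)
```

[3, 4, 1, 4, 1, 3]

k=2: ys[2] = (2+4)%5 = 1 → [3, 4, 1, 3, 2, 7]
k=3: ys[3] = (3+1)%5 = 4 → [3, 4, 1, 4, 2, 7]
k=4: ys[4] = (2+4)%5 = 1 → [3, 4, 1, 4, 1, 7]
k=5: ys[5] = (7+1)%5 = 3 → [3, 4, 1, 4, 1, 3]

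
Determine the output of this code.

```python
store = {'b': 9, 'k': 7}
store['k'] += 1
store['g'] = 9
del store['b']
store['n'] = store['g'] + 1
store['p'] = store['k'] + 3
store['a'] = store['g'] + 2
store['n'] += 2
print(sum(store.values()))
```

51

store['k'] = 7+1 = 8 → {'b': 9, 'k': 8}
store['g'] = 9 → {'b': 9, 'k': 8, 'g': 9}
del 'b' → {'k': 8, 'g': 9}
store['n'] = store['g']+1 = 10 → {'k': 8, 'g': 9, 'n': 10}
store['p'] = store['k']+3 = 11 → {'k': 8, 'g': 9, 'n': 10, 'p': 11}
store['a'] = store['g']+2 = 11 → {'k': 8, 'g': 9, 'n': 10, 'p': 11, 'a': 11}
store['n'] = 10+2 = 12 → {'k': 8, 'g': 9, 'n': 12, 'p': 11, 'a': 11}
sum of values = 51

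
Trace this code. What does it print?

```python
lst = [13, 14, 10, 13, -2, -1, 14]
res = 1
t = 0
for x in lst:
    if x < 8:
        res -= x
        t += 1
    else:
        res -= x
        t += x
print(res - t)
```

x=13: not <8, res = 1-13 = -12; t=13
x=14: not <8, res = (-12)-14 = -26; t=27
x=10: not <8, res = (-26)-10 = -36; t=37
x=13: not <8, res = (-36)-13 = -49; t=50
x=-2: <8, res = (-49)-(-2) = -47; t=51
x=-1: <8, res = (-47)-(-1) = -46; t=52
x=14: not <8, res = (-46)-14 = -60; t=66
res-t = (-60)-66 = -126

-126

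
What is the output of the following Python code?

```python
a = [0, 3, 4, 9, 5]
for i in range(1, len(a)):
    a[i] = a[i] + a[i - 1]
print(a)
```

i=1: a[1] = 3+0 = 3 → [0, 3, 4, 9, 5]
i=2: a[2] = 4+3 = 7 → [0, 3, 7, 9, 5]
i=3: a[3] = 9+7 = 16 → [0, 3, 7, 16, 5]
i=4: a[4] = 5+16 = 21 → [0, 3, 7, 16, 21]

[0, 3, 7, 16, 21]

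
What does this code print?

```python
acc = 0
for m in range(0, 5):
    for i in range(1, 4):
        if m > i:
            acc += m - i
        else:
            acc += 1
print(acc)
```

19

m=0,i=1: not 0>1, acc = 0+1 = 1
m=0,i=2: not 0>2, acc = 1+1 = 2
m=0,i=3: not 0>3, acc = 2+1 = 3
m=1,i=1: not 1>1, acc = 3+1 = 4
m=1,i=2: not 1>2, acc = 4+1 = 5
m=1,i=3: not 1>3, acc = 5+1 = 6
m=2,i=1: 2>1, acc = 6+1 = 7
m=2,i=2: not 2>2, acc = 7+1 = 8
m=2,i=3: not 2>3, acc = 8+1 = 9
m=3,i=1: 3>1, acc = 9+2 = 11
m=3,i=2: 3>2, acc = 11+1 = 12
m=3,i=3: not 3>3, acc = 12+1 = 13
m=4,i=1: 4>1, acc = 13+3 = 16
m=4,i=2: 4>2, acc = 16+2 = 18
m=4,i=3: 4>3, acc = 18+1 = 19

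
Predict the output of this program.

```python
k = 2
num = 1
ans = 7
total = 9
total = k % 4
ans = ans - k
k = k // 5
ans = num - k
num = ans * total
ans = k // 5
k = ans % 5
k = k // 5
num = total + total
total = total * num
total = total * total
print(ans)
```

total = 2%4 = 2
ans = 7-2 = 5
k = 2//5 = 0
ans = 1-0 = 1
num = 1*2 = 2
ans = 0//5 = 0
k = 0%5 = 0
k = 0//5 = 0
num = 2+2 = 4
total = 2*4 = 8
total = 8*8 = 64

0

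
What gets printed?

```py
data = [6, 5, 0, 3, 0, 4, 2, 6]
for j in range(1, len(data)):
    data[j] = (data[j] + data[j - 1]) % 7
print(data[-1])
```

5

j=1: data[1] = (5+6)%7 = 4 → [6, 4, 0, 3, 0, 4, 2, 6]
j=2: data[2] = (0+4)%7 = 4 → [6, 4, 4, 3, 0, 4, 2, 6]
j=3: data[3] = (3+4)%7 = 0 → [6, 4, 4, 0, 0, 4, 2, 6]
j=4: data[4] = (0+0)%7 = 0 → [6, 4, 4, 0, 0, 4, 2, 6]
j=5: data[5] = (4+0)%7 = 4 → [6, 4, 4, 0, 0, 4, 2, 6]
j=6: data[6] = (2+4)%7 = 6 → [6, 4, 4, 0, 0, 4, 6, 6]
j=7: data[7] = (6+6)%7 = 5 → [6, 4, 4, 0, 0, 4, 6, 5]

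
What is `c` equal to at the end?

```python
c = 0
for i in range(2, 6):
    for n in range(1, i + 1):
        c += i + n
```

i=2,n=1: c = 0+3 = 3
i=2,n=2: c = 3+4 = 7
i=3,n=1: c = 7+4 = 11
i=3,n=2: c = 11+5 = 16
i=3,n=3: c = 16+6 = 22
i=4,n=1: c = 22+5 = 27
i=4,n=2: c = 27+6 = 33
i=4,n=3: c = 33+7 = 40
i=4,n=4: c = 40+8 = 48
i=5,n=1: c = 48+6 = 54
i=5,n=2: c = 54+7 = 61
i=5,n=3: c = 61+8 = 69
i=5,n=4: c = 69+9 = 78
i=5,n=5: c = 78+10 = 88

88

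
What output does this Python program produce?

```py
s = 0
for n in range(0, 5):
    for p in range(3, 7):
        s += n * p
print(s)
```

n=0,p=3: s = 0+0 = 0
n=0,p=4: s = 0+0 = 0
n=0,p=5: s = 0+0 = 0
n=0,p=6: s = 0+0 = 0
n=1,p=3: s = 0+3 = 3
n=1,p=4: s = 3+4 = 7
n=1,p=5: s = 7+5 = 12
n=1,p=6: s = 12+6 = 18
n=2,p=3: s = 18+6 = 24
n=2,p=4: s = 24+8 = 32
n=2,p=5: s = 32+10 = 42
n=2,p=6: s = 42+12 = 54
n=3,p=3: s = 54+9 = 63
n=3,p=4: s = 63+12 = 75
n=3,p=5: s = 75+15 = 90
n=3,p=6: s = 90+18 = 108
n=4,p=3: s = 108+12 = 120
n=4,p=4: s = 120+16 = 136
n=4,p=5: s = 136+20 = 156
n=4,p=6: s = 156+24 = 180

180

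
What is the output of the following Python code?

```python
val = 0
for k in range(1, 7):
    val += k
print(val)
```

k=1: val = 0+1 = 1
k=2: val = 1+2 = 3
k=3: val = 3+3 = 6
k=4: val = 6+4 = 10
k=5: val = 10+5 = 15
k=6: val = 15+6 = 21

21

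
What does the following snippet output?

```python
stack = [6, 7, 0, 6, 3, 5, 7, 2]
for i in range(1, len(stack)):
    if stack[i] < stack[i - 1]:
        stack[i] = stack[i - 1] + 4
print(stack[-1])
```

i=1: 7>=6, unchanged → [6, 7, 0, 6, 3, 5, 7, 2]
i=2: 0<7, stack[2] = 7+4 = 11 → [6, 7, 11, 6, 3, 5, 7, 2]
i=3: 6<11, stack[3] = 11+4 = 15 → [6, 7, 11, 15, 3, 5, 7, 2]
i=4: 3<15, stack[4] = 15+4 = 19 → [6, 7, 11, 15, 19, 5, 7, 2]
i=5: 5<19, stack[5] = 19+4 = 23 → [6, 7, 11, 15, 19, 23, 7, 2]
i=6: 7<23, stack[6] = 23+4 = 27 → [6, 7, 11, 15, 19, 23, 27, 2]
i=7: 2<27, stack[7] = 27+4 = 31 → [6, 7, 11, 15, 19, 23, 27, 31]

31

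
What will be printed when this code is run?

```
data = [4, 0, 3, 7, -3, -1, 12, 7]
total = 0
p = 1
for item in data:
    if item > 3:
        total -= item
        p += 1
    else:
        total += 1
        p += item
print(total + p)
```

-22

item=4: >3, total = 0-4 = -4; p=2
item=0: not >3, total = (-4)+1 = -3; p=2
item=3: not >3, total = (-3)+1 = -2; p=5
item=7: >3, total = (-2)-7 = -9; p=6
item=-3: not >3, total = (-9)+1 = -8; p=3
item=-1: not >3, total = (-8)+1 = -7; p=2
item=12: >3, total = (-7)-12 = -19; p=3
item=7: >3, total = (-19)-7 = -26; p=4
total+p = (-26)+4 = -22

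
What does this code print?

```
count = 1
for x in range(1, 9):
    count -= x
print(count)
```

-35

x=1: count = 1-1 = 0
x=2: count = 0-2 = -2
x=3: count = (-2)-3 = -5
x=4: count = (-5)-4 = -9
x=5: count = (-9)-5 = -14
x=6: count = (-14)-6 = -20
x=7: count = (-20)-7 = -27
x=8: count = (-27)-8 = -35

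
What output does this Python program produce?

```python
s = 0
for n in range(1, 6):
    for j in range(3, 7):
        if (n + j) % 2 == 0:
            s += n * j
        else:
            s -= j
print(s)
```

n=1,j=3: even sum, s = 0+3 = 3
n=1,j=4: odd sum, s = 3-4 = -1
n=1,j=5: even sum, s = (-1)+5 = 4
n=1,j=6: odd sum, s = 4-6 = -2
n=2,j=3: odd sum, s = (-2)-3 = -5
n=2,j=4: even sum, s = (-5)+8 = 3
n=2,j=5: odd sum, s = 3-5 = -2
n=2,j=6: even sum, s = (-2)+12 = 10
n=3,j=3: even sum, s = 10+9 = 19
n=3,j=4: odd sum, s = 19-4 = 15
n=3,j=5: even sum, s = 15+15 = 30
n=3,j=6: odd sum, s = 30-6 = 24
n=4,j=3: odd sum, s = 24-3 = 21
n=4,j=4: even sum, s = 21+16 = 37
n=4,j=5: odd sum, s = 37-5 = 32
n=4,j=6: even sum, s = 32+24 = 56
n=5,j=3: even sum, s = 56+15 = 71
n=5,j=4: odd sum, s = 71-4 = 67
n=5,j=5: even sum, s = 67+25 = 92
n=5,j=6: odd sum, s = 92-6 = 86

86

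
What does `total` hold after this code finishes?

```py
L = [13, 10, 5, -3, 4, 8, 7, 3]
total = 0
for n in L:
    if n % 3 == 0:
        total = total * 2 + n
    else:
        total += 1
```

n=13: not %3==0, total = 0+1 = 1
n=10: not %3==0, total = 1+1 = 2
n=5: not %3==0, total = 2+1 = 3
n=-3: %3==0, total = 3*2+(-3) = 3
n=4: not %3==0, total = 3+1 = 4
n=8: not %3==0, total = 4+1 = 5
n=7: not %3==0, total = 5+1 = 6
n=3: %3==0, total = 6*2+3 = 15

15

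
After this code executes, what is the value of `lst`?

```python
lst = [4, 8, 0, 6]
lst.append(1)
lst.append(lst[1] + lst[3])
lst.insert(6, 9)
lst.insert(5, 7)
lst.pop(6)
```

append 1 → [4, 8, 0, 6, 1]
append lst[1]+lst[3] = 8+6 = 14 → [4, 8, 0, 6, 1, 14]
insert 9 at 6 → [4, 8, 0, 6, 1, 14, 9]
insert 7 at 5 → [4, 8, 0, 6, 1, 7, 14, 9]
pop(6) removes 14 → [4, 8, 0, 6, 1, 7, 9]

[4, 8, 0, 6, 1, 7, 9]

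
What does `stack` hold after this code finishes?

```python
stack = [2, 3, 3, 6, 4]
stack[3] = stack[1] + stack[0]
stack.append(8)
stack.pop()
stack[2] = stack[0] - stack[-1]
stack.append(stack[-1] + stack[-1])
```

stack[3] = stack[1]+stack[0] = 3+2 = 5 → [2, 3, 3, 5, 4]
append 8 → [2, 3, 3, 5, 4, 8]
pop() removes 8 → [2, 3, 3, 5, 4]
stack[2] = stack[0]-stack[-1] = 2-4 = -2 → [2, 3, -2, 5, 4]
append stack[-1]+stack[-1] = 4+4 = 8 → [2, 3, -2, 5, 4, 8]

[2, 3, -2, 5, 4, 8]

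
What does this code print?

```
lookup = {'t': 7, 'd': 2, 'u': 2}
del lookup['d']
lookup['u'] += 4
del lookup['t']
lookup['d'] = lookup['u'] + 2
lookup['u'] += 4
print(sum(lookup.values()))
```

del 'd' → {'t': 7, 'u': 2}
lookup['u'] = 2+4 = 6 → {'t': 7, 'u': 6}
del 't' → {'u': 6}
lookup['d'] = lookup['u']+2 = 8 → {'u': 6, 'd': 8}
lookup['u'] = 6+4 = 10 → {'u': 10, 'd': 8}
sum of values = 18

18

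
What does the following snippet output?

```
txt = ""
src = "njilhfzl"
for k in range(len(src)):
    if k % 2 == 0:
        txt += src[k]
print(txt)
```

nihz

k=0: add 'n' → 'n'
k=1: skip
k=2: add 'i' → 'ni'
k=3: skip
k=4: add 'h' → 'nih'
k=5: skip
k=6: add 'z' → 'nihz'
k=7: skip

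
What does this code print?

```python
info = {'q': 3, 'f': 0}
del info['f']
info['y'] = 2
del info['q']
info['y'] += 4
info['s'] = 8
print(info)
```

{'y': 6, 's': 8}

del 'f' → {'q': 3}
info['y'] = 2 → {'q': 3, 'y': 2}
del 'q' → {'y': 2}
info['y'] = 2+4 = 6 → {'y': 6}
info['s'] = 8 → {'y': 6, 's': 8}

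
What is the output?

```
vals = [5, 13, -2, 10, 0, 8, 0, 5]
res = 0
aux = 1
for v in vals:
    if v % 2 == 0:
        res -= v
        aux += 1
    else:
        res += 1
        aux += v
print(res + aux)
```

v=5: not even, res = 0+1 = 1; aux=6
v=13: not even, res = 1+1 = 2; aux=19
v=-2: even, res = 2-(-2) = 4; aux=20
v=10: even, res = 4-10 = -6; aux=21
v=0: even, res = (-6)-0 = -6; aux=22
v=8: even, res = (-6)-8 = -14; aux=23
v=0: even, res = (-14)-0 = -14; aux=24
v=5: not even, res = (-14)+1 = -13; aux=29
res+aux = (-13)+29 = 16

16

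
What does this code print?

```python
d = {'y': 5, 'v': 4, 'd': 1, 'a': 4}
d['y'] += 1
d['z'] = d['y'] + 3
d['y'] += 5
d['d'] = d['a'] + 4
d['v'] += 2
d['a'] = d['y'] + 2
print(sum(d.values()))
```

47

d['y'] = 5+1 = 6 → {'y': 6, 'v': 4, 'd': 1, 'a': 4}
d['z'] = d['y']+3 = 9 → {'y': 6, 'v': 4, 'd': 1, 'a': 4, 'z': 9}
d['y'] = 6+5 = 11 → {'y': 11, 'v': 4, 'd': 1, 'a': 4, 'z': 9}
d['d'] = d['a']+4 = 8 → {'y': 11, 'v': 4, 'd': 8, 'a': 4, 'z': 9}
d['v'] = 4+2 = 6 → {'y': 11, 'v': 6, 'd': 8, 'a': 4, 'z': 9}
d['a'] = d['y']+2 = 13 → {'y': 11, 'v': 6, 'd': 8, 'a': 13, 'z': 9}
sum of values = 47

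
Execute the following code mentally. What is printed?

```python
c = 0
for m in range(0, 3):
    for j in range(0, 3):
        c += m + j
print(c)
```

m=0,j=0: c = 0+0 = 0
m=0,j=1: c = 0+1 = 1
m=0,j=2: c = 1+2 = 3
m=1,j=0: c = 3+1 = 4
m=1,j=1: c = 4+2 = 6
m=1,j=2: c = 6+3 = 9
m=2,j=0: c = 9+2 = 11
m=2,j=1: c = 11+3 = 14
m=2,j=2: c = 14+4 = 18

18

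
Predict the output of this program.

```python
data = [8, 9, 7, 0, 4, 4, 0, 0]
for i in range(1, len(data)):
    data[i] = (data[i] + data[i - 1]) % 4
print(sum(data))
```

9

i=1: data[1] = (9+8)%4 = 1 → [8, 1, 7, 0, 4, 4, 0, 0]
i=2: data[2] = (7+1)%4 = 0 → [8, 1, 0, 0, 4, 4, 0, 0]
i=3: data[3] = (0+0)%4 = 0 → [8, 1, 0, 0, 4, 4, 0, 0]
i=4: data[4] = (4+0)%4 = 0 → [8, 1, 0, 0, 0, 4, 0, 0]
i=5: data[5] = (4+0)%4 = 0 → [8, 1, 0, 0, 0, 0, 0, 0]
i=6: data[6] = (0+0)%4 = 0 → [8, 1, 0, 0, 0, 0, 0, 0]
i=7: data[7] = (0+0)%4 = 0 → [8, 1, 0, 0, 0, 0, 0, 0]
sum = 9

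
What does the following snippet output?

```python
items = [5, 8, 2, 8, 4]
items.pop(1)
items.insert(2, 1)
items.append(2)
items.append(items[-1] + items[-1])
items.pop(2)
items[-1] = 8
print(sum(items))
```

pop(1) removes 8 → [5, 2, 8, 4]
insert 1 at 2 → [5, 2, 1, 8, 4]
append 2 → [5, 2, 1, 8, 4, 2]
append items[-1]+items[-1] = 2+2 = 4 → [5, 2, 1, 8, 4, 2, 4]
pop(2) removes 1 → [5, 2, 8, 4, 2, 4]
items[-1] = 8 → [5, 2, 8, 4, 2, 8]
sum = 29

29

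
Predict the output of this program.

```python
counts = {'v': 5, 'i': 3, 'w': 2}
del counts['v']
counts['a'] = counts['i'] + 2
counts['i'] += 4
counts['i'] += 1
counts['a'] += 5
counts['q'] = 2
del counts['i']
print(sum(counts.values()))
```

del 'v' → {'i': 3, 'w': 2}
counts['a'] = counts['i']+2 = 5 → {'i': 3, 'w': 2, 'a': 5}
counts['i'] = 3+4 = 7 → {'i': 7, 'w': 2, 'a': 5}
counts['i'] = 7+1 = 8 → {'i': 8, 'w': 2, 'a': 5}
counts['a'] = 5+5 = 10 → {'i': 8, 'w': 2, 'a': 10}
counts['q'] = 2 → {'i': 8, 'w': 2, 'a': 10, 'q': 2}
del 'i' → {'w': 2, 'a': 10, 'q': 2}
sum of values = 14

14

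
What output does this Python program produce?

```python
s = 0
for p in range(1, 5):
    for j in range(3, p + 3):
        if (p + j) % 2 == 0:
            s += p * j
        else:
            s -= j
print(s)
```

p=1,j=3: even sum, s = 0+3 = 3
p=2,j=3: odd sum, s = 3-3 = 0
p=2,j=4: even sum, s = 0+8 = 8
p=3,j=3: even sum, s = 8+9 = 17
p=3,j=4: odd sum, s = 17-4 = 13
p=3,j=5: even sum, s = 13+15 = 28
p=4,j=3: odd sum, s = 28-3 = 25
p=4,j=4: even sum, s = 25+16 = 41
p=4,j=5: odd sum, s = 41-5 = 36
p=4,j=6: even sum, s = 36+24 = 60

60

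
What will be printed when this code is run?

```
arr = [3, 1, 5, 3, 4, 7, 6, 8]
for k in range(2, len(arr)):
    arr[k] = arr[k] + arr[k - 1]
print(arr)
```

k=2: arr[2] = 5+1 = 6 → [3, 1, 6, 3, 4, 7, 6, 8]
k=3: arr[3] = 3+6 = 9 → [3, 1, 6, 9, 4, 7, 6, 8]
k=4: arr[4] = 4+9 = 13 → [3, 1, 6, 9, 13, 7, 6, 8]
k=5: arr[5] = 7+13 = 20 → [3, 1, 6, 9, 13, 20, 6, 8]
k=6: arr[6] = 6+20 = 26 → [3, 1, 6, 9, 13, 20, 26, 8]
k=7: arr[7] = 8+26 = 34 → [3, 1, 6, 9, 13, 20, 26, 34]

[3, 1, 6, 9, 13, 20, 26, 34]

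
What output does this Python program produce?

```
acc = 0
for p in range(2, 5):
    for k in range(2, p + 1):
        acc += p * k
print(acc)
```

p=2,k=2: acc = 0+4 = 4
p=3,k=2: acc = 4+6 = 10
p=3,k=3: acc = 10+9 = 19
p=4,k=2: acc = 19+8 = 27
p=4,k=3: acc = 27+12 = 39
p=4,k=4: acc = 39+16 = 55

55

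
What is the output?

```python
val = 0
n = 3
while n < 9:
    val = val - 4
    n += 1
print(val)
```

n=3: val = 0-4 = -4
n=4: val = (-4)-4 = -8
n=5: val = (-8)-4 = -12
n=6: val = (-12)-4 = -16
n=7: val = (-16)-4 = -20
n=8: val = (-20)-4 = -24

-24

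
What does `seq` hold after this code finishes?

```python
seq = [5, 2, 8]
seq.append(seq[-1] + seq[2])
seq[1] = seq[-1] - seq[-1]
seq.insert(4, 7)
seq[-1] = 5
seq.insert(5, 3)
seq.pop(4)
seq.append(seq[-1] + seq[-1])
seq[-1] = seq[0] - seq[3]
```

[5, 0, 8, 16, 3, -11]

append seq[-1]+seq[2] = 8+8 = 16 → [5, 2, 8, 16]
seq[1] = seq[-1]-seq[-1] = 16-16 = 0 → [5, 0, 8, 16]
insert 7 at 4 → [5, 0, 8, 16, 7]
seq[-1] = 5 → [5, 0, 8, 16, 5]
insert 3 at 5 → [5, 0, 8, 16, 5, 3]
pop(4) removes 5 → [5, 0, 8, 16, 3]
append seq[-1]+seq[-1] = 3+3 = 6 → [5, 0, 8, 16, 3, 6]
seq[-1] = seq[0]-seq[3] = 5-16 = -11 → [5, 0, 8, 16, 3, -11]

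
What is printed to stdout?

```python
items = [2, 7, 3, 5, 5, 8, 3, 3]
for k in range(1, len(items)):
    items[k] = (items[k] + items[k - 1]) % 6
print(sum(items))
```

17

k=1: items[1] = (7+2)%6 = 3 → [2, 3, 3, 5, 5, 8, 3, 3]
k=2: items[2] = (3+3)%6 = 0 → [2, 3, 0, 5, 5, 8, 3, 3]
k=3: items[3] = (5+0)%6 = 5 → [2, 3, 0, 5, 5, 8, 3, 3]
k=4: items[4] = (5+5)%6 = 4 → [2, 3, 0, 5, 4, 8, 3, 3]
k=5: items[5] = (8+4)%6 = 0 → [2, 3, 0, 5, 4, 0, 3, 3]
k=6: items[6] = (3+0)%6 = 3 → [2, 3, 0, 5, 4, 0, 3, 3]
k=7: items[7] = (3+3)%6 = 0 → [2, 3, 0, 5, 4, 0, 3, 0]
sum = 17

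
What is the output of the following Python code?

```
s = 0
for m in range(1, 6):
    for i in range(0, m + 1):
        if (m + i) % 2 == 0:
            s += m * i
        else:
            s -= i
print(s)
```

73

m=1,i=0: odd sum, s = 0-0 = 0
m=1,i=1: even sum, s = 0+1 = 1
m=2,i=0: even sum, s = 1+0 = 1
m=2,i=1: odd sum, s = 1-1 = 0
m=2,i=2: even sum, s = 0+4 = 4
m=3,i=0: odd sum, s = 4-0 = 4
m=3,i=1: even sum, s = 4+3 = 7
m=3,i=2: odd sum, s = 7-2 = 5
m=3,i=3: even sum, s = 5+9 = 14
m=4,i=0: even sum, s = 14+0 = 14
m=4,i=1: odd sum, s = 14-1 = 13
m=4,i=2: even sum, s = 13+8 = 21
m=4,i=3: odd sum, s = 21-3 = 18
m=4,i=4: even sum, s = 18+16 = 34
m=5,i=0: odd sum, s = 34-0 = 34
m=5,i=1: even sum, s = 34+5 = 39
m=5,i=2: odd sum, s = 39-2 = 37
m=5,i=3: even sum, s = 37+15 = 52
m=5,i=4: odd sum, s = 52-4 = 48
m=5,i=5: even sum, s = 48+25 = 73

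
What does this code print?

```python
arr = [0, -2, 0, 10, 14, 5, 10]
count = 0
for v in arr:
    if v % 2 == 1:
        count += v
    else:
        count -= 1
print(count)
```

-1

v=0: not odd, count = 0-1 = -1
v=-2: not odd, count = (-1)-1 = -2
v=0: not odd, count = (-2)-1 = -3
v=10: not odd, count = (-3)-1 = -4
v=14: not odd, count = (-4)-1 = -5
v=5: odd, count = (-5)+5 = 0
v=10: not odd, count = 0-1 = -1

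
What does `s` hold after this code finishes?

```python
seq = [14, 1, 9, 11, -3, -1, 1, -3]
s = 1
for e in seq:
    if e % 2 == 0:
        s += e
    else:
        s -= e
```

0

e=14: even, s = 1+14 = 15
e=1: not even, s = 15-1 = 14
e=9: not even, s = 14-9 = 5
e=11: not even, s = 5-11 = -6
e=-3: not even, s = (-6)-(-3) = -3
e=-1: not even, s = (-3)-(-1) = -2
e=1: not even, s = (-2)-1 = -3
e=-3: not even, s = (-3)-(-3) = 0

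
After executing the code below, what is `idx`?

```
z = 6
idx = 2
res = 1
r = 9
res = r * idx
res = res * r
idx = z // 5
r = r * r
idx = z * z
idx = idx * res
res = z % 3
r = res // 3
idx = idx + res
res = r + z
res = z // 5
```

5832

res = 9*2 = 18
res = 18*9 = 162
idx = 6//5 = 1
r = 9*9 = 81
idx = 6*6 = 36
idx = 36*162 = 5832
res = 6%3 = 0
r = 0//3 = 0
idx = 5832+0 = 5832
res = 0+6 = 6
res = 6//5 = 1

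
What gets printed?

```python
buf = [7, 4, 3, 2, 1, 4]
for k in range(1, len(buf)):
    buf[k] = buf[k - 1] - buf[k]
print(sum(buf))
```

-2

k=1: buf[1] = 7-4 = 3 → [7, 3, 3, 2, 1, 4]
k=2: buf[2] = 3-3 = 0 → [7, 3, 0, 2, 1, 4]
k=3: buf[3] = 0-2 = -2 → [7, 3, 0, -2, 1, 4]
k=4: buf[4] = (-2)-1 = -3 → [7, 3, 0, -2, -3, 4]
k=5: buf[5] = (-3)-4 = -7 → [7, 3, 0, -2, -3, -7]
sum = -2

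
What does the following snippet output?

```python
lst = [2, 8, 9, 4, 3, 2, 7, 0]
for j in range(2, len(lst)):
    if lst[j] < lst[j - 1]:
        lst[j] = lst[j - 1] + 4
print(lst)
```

j=2: 9>=8, unchanged → [2, 8, 9, 4, 3, 2, 7, 0]
j=3: 4<9, lst[3] = 9+4 = 13 → [2, 8, 9, 13, 3, 2, 7, 0]
j=4: 3<13, lst[4] = 13+4 = 17 → [2, 8, 9, 13, 17, 2, 7, 0]
j=5: 2<17, lst[5] = 17+4 = 21 → [2, 8, 9, 13, 17, 21, 7, 0]
j=6: 7<21, lst[6] = 21+4 = 25 → [2, 8, 9, 13, 17, 21, 25, 0]
j=7: 0<25, lst[7] = 25+4 = 29 → [2, 8, 9, 13, 17, 21, 25, 29]

[2, 8, 9, 13, 17, 21, 25, 29]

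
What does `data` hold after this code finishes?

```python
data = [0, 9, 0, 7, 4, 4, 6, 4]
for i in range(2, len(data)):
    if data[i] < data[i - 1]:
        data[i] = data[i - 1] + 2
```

[0, 9, 11, 13, 15, 17, 19, 21]

i=2: 0<9, data[2] = 9+2 = 11 → [0, 9, 11, 7, 4, 4, 6, 4]
i=3: 7<11, data[3] = 11+2 = 13 → [0, 9, 11, 13, 4, 4, 6, 4]
i=4: 4<13, data[4] = 13+2 = 15 → [0, 9, 11, 13, 15, 4, 6, 4]
i=5: 4<15, data[5] = 15+2 = 17 → [0, 9, 11, 13, 15, 17, 6, 4]
i=6: 6<17, data[6] = 17+2 = 19 → [0, 9, 11, 13, 15, 17, 19, 4]
i=7: 4<19, data[7] = 19+2 = 21 → [0, 9, 11, 13, 15, 17, 19, 21]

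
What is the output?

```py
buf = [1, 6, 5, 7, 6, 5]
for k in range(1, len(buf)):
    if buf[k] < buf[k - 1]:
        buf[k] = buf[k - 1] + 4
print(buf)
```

[1, 6, 10, 14, 18, 22]

k=1: 6>=1, unchanged → [1, 6, 5, 7, 6, 5]
k=2: 5<6, buf[2] = 6+4 = 10 → [1, 6, 10, 7, 6, 5]
k=3: 7<10, buf[3] = 10+4 = 14 → [1, 6, 10, 14, 6, 5]
k=4: 6<14, buf[4] = 14+4 = 18 → [1, 6, 10, 14, 18, 5]
k=5: 5<18, buf[5] = 18+4 = 22 → [1, 6, 10, 14, 18, 22]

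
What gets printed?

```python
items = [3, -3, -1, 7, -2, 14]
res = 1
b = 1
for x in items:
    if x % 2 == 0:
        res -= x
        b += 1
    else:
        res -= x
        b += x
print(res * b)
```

x=3: not even, res = 1-3 = -2; b=4
x=-3: not even, res = (-2)-(-3) = 1; b=1
x=-1: not even, res = 1-(-1) = 2; b=0
x=7: not even, res = 2-7 = -5; b=7
x=-2: even, res = (-5)-(-2) = -3; b=8
x=14: even, res = (-3)-14 = -17; b=9
res*b = (-17)*9 = -153

-153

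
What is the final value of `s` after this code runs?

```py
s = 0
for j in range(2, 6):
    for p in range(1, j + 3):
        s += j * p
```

289

j=2,p=1: s = 0+2 = 2
j=2,p=2: s = 2+4 = 6
j=2,p=3: s = 6+6 = 12
j=2,p=4: s = 12+8 = 20
j=3,p=1: s = 20+3 = 23
j=3,p=2: s = 23+6 = 29
j=3,p=3: s = 29+9 = 38
j=3,p=4: s = 38+12 = 50
j=3,p=5: s = 50+15 = 65
j=4,p=1: s = 65+4 = 69
j=4,p=2: s = 69+8 = 77
j=4,p=3: s = 77+12 = 89
j=4,p=4: s = 89+16 = 105
j=4,p=5: s = 105+20 = 125
j=4,p=6: s = 125+24 = 149
j=5,p=1: s = 149+5 = 154
j=5,p=2: s = 154+10 = 164
j=5,p=3: s = 164+15 = 179
j=5,p=4: s = 179+20 = 199
j=5,p=5: s = 199+25 = 224
j=5,p=6: s = 224+30 = 254
j=5,p=7: s = 254+35 = 289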